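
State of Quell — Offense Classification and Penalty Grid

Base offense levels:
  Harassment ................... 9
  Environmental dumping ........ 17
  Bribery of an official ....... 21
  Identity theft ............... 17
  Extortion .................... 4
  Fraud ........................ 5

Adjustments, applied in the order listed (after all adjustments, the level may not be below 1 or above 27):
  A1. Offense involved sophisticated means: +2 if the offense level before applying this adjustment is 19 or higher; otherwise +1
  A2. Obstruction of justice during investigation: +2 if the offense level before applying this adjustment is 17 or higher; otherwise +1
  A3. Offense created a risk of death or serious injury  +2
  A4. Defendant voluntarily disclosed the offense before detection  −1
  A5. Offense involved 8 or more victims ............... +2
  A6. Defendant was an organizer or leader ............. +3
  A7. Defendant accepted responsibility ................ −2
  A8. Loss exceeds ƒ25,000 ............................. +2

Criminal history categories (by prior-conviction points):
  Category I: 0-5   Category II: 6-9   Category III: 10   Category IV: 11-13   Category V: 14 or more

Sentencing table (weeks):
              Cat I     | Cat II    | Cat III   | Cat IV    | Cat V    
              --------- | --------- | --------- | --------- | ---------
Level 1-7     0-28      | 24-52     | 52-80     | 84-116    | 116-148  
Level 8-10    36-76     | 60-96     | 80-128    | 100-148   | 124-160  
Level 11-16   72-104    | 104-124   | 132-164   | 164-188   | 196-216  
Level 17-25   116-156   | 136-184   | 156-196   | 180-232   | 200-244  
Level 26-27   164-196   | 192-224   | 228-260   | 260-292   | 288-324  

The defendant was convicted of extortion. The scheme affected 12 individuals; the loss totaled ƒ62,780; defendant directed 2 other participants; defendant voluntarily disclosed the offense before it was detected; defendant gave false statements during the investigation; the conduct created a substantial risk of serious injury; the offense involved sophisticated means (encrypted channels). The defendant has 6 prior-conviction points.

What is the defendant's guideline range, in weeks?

Base offense level for extortion: 4.
A1 applies (level before this adjustment is 4 < 19, so +1): 4 + 1 = 5.
A2 applies (level before this adjustment is 5 < 17, so +1): 5 + 1 = 6.
A3 applies: 6 + 2 = 8.
A4 applies: 8 − 1 = 7.
A5 applies: 7 + 2 = 9.
A6 applies: 9 + 3 = 12.
A7 does not apply.
A8 applies: 12 + 2 = 14.
Final offense level: 14.
Criminal history: 6 prior points → Category II (6-9).
Level 14 falls in the 11-16 band.
Grid: Level 11-16 × Category II = 104-124 weeks.

104-124 weeks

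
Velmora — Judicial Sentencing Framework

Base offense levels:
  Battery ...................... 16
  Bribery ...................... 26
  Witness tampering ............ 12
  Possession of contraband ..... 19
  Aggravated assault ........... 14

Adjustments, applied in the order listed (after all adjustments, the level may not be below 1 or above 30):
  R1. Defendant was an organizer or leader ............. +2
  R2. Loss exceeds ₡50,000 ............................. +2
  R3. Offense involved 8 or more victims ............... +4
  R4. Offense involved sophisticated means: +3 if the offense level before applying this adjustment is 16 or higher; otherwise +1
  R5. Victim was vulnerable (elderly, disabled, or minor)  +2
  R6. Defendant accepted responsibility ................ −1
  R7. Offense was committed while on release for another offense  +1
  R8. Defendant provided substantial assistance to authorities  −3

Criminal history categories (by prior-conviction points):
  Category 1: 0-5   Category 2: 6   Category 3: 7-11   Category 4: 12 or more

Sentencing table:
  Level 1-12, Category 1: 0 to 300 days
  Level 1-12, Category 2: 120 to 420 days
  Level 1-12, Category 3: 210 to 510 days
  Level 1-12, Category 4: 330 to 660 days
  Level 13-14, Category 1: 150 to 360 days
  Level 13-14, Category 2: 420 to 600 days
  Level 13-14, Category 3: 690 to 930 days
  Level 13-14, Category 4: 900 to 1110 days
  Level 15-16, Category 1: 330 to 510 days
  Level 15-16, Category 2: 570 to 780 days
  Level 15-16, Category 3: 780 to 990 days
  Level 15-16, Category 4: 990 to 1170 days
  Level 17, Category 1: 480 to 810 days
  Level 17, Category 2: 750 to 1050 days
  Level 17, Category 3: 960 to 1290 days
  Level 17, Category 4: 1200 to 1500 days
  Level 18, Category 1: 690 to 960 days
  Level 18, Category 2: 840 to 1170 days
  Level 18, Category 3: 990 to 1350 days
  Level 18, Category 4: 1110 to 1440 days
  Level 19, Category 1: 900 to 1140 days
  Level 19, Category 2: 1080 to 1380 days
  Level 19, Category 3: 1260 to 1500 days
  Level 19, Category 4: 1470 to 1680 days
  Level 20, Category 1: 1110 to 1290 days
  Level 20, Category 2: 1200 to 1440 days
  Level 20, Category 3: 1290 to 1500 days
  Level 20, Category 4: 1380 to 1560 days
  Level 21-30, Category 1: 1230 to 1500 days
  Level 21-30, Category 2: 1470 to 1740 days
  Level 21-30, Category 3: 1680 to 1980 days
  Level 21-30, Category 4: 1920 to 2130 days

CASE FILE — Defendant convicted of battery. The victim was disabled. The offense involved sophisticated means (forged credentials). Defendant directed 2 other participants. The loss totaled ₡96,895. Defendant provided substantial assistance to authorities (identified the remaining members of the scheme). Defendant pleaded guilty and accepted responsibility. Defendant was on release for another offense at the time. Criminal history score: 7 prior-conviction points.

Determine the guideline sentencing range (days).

1680-1980 days

Base offense level for battery: 16.
R1 applies: 16 + 2 = 18.
R2 applies: 18 + 2 = 20.
R3 does not apply.
R4 applies (level before this adjustment is 20 ≥ 16, so +3): 20 + 3 = 23.
R5 applies: 23 + 2 = 25.
R6 applies: 25 − 1 = 24.
R7 applies: 24 + 1 = 25.
R8 applies: 25 − 3 = 22.
Final offense level: 22.
Criminal history: 7 prior points → Category 3 (7-11).
Level 22 falls in the 21-30 band.
Grid: Level 21-30 × Category 3 = 1680-1980 days.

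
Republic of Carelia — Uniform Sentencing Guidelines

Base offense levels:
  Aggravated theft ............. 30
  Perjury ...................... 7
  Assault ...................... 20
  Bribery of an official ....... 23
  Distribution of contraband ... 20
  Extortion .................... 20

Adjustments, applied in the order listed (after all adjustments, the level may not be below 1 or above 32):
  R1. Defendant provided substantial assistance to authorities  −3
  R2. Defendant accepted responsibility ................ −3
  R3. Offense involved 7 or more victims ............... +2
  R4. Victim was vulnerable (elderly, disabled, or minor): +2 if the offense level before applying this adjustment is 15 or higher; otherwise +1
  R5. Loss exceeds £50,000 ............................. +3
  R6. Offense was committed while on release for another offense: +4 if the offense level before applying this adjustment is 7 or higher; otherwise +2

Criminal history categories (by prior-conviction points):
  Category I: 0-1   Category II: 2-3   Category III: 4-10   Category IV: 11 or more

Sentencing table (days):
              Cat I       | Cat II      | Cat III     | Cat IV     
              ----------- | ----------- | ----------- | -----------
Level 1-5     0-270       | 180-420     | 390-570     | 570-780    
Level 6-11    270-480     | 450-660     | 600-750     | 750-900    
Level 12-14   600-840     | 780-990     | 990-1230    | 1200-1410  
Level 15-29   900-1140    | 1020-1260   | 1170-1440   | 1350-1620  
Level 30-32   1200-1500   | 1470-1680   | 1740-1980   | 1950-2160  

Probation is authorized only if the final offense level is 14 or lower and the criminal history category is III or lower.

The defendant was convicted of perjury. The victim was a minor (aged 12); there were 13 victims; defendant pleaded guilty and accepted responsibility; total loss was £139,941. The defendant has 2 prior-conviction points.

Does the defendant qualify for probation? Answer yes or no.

Base offense level for perjury: 7.
R2 applies: 7 − 3 = 4.
R3 applies: 4 + 2 = 6.
R4 applies (level before this adjustment is 6 < 15, so +1): 6 + 1 = 7.
R5 applies: 7 + 3 = 10.
R6 does not apply.
Final offense level: 10.
Criminal history: 2 prior points → Category II (2-3).
Level 10 falls in the 6-11 band.
Grid: Level 6-11 × Category II = 450-660 days.
Probation check: level 10 ≤ 14 and category II ≤ III → eligible.

Yes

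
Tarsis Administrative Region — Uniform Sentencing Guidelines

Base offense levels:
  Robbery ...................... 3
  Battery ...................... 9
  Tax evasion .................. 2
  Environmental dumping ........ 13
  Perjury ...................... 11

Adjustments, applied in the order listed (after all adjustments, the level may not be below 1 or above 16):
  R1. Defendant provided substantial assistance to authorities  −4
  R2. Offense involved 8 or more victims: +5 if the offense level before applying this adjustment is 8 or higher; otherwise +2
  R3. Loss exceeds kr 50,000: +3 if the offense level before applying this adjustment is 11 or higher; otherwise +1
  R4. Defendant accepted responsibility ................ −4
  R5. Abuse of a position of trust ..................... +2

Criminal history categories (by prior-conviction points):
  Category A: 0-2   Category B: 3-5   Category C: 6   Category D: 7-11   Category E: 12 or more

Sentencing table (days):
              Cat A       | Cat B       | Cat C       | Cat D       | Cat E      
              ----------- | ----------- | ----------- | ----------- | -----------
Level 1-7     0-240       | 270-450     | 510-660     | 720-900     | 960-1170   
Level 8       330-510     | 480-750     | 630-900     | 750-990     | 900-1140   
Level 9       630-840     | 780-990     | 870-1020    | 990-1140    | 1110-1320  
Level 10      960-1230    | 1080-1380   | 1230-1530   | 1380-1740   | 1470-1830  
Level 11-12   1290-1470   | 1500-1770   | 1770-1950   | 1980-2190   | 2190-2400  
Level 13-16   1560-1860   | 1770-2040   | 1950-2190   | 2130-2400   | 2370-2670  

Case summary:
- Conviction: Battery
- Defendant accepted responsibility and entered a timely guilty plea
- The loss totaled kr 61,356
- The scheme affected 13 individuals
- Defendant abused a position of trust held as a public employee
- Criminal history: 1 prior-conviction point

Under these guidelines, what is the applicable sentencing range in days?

1560-1860 days

Base offense level for battery: 9.
R1 does not apply.
R2 applies (level before this adjustment is 9 ≥ 8, so +5): 9 + 5 = 14.
R3 applies (level before this adjustment is 14 ≥ 11, so +3): 14 + 3 = 17.
R4 applies: 17 − 4 = 13.
R5 applies: 13 + 2 = 15.
Final offense level: 15.
Criminal history: 1 prior point → Category A (0-2).
Level 15 falls in the 13-16 band.
Grid: Level 13-16 × Category A = 1560-1860 days.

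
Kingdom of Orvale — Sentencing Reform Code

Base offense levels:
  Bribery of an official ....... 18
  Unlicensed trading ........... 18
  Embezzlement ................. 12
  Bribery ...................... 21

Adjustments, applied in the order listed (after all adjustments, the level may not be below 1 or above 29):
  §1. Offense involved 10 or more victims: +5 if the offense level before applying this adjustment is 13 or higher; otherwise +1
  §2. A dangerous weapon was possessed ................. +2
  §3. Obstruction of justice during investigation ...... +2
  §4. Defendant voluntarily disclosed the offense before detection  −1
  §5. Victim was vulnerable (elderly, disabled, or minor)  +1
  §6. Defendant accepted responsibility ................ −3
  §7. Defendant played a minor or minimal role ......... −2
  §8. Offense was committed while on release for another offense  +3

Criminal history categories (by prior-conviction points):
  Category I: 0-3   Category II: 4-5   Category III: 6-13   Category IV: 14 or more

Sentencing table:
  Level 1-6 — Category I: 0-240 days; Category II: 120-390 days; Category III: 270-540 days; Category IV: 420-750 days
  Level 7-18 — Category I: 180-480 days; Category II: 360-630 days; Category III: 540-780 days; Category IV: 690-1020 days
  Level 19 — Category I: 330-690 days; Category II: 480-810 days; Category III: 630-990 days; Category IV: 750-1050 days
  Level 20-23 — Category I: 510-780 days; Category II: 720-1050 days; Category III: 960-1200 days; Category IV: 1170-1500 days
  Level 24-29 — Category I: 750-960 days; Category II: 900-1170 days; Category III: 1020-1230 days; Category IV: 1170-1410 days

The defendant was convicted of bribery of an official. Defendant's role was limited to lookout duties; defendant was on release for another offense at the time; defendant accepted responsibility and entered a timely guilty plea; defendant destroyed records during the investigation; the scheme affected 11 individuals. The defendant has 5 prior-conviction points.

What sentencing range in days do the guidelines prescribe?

720-1050 days

Base offense level for bribery of an official: 18.
§1 applies (level before this adjustment is 18 ≥ 13, so +5): 18 + 5 = 23.
§3 applies: 23 + 2 = 25.
§4 does not apply.
§5 does not apply.
§6 applies: 25 − 3 = 22.
§7 applies: 22 − 2 = 20.
§8 applies: 20 + 3 = 23.
Final offense level: 23.
Criminal history: 5 prior points → Category II (4-5).
Level 23 falls in the 20-23 band.
Grid: Level 20-23 × Category II = 720-1050 days.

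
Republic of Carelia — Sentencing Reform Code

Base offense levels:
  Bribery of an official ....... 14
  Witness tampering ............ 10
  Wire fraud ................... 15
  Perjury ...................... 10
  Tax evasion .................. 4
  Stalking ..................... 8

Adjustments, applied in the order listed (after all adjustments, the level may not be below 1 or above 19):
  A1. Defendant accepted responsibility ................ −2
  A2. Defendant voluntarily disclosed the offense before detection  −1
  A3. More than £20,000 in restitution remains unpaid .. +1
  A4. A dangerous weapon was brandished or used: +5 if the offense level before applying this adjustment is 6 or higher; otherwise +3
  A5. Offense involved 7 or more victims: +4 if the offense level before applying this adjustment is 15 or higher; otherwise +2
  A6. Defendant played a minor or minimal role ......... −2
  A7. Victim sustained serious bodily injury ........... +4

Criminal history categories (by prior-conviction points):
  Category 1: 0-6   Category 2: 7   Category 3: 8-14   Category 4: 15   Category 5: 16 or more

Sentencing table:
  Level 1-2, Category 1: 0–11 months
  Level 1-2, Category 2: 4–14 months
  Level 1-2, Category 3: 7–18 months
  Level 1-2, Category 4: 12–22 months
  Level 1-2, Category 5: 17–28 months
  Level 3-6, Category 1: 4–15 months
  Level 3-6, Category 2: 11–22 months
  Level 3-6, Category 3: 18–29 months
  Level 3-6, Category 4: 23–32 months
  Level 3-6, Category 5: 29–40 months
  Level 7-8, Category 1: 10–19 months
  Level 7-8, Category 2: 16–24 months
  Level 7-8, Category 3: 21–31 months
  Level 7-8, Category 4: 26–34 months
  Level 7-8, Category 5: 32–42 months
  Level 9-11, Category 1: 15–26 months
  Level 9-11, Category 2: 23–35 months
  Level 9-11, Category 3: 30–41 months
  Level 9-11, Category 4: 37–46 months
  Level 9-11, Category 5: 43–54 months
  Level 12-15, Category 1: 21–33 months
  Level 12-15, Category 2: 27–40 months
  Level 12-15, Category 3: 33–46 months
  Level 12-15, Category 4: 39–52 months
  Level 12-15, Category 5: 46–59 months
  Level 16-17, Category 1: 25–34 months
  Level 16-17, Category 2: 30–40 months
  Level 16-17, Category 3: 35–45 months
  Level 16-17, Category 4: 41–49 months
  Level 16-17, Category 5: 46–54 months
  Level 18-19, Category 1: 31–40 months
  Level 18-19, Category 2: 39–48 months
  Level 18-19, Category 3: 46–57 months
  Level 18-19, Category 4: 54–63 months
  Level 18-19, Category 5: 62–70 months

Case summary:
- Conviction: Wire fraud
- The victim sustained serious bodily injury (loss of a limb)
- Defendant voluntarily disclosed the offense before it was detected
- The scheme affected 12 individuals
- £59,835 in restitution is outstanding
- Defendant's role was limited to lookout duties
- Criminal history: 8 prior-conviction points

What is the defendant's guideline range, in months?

Base offense level for wire fraud: 15.
A1 does not apply.
A2 applies: 15 − 1 = 14.
A3 applies: 14 + 1 = 15.
A5 applies (level before this adjustment is 15 ≥ 15, so +4): 15 + 4 = 19.
A6 applies: 19 − 2 = 17.
A7 applies: 17 + 4 = 21.
Level 21 exceeds the maximum of 19; capped at 19.
Final offense level: 19.
Criminal history: 8 prior points → Category 3 (8-14).
Level 19 falls in the 18-19 band.
Grid: Level 18-19 × Category 3 = 46-57 months.

46-57 months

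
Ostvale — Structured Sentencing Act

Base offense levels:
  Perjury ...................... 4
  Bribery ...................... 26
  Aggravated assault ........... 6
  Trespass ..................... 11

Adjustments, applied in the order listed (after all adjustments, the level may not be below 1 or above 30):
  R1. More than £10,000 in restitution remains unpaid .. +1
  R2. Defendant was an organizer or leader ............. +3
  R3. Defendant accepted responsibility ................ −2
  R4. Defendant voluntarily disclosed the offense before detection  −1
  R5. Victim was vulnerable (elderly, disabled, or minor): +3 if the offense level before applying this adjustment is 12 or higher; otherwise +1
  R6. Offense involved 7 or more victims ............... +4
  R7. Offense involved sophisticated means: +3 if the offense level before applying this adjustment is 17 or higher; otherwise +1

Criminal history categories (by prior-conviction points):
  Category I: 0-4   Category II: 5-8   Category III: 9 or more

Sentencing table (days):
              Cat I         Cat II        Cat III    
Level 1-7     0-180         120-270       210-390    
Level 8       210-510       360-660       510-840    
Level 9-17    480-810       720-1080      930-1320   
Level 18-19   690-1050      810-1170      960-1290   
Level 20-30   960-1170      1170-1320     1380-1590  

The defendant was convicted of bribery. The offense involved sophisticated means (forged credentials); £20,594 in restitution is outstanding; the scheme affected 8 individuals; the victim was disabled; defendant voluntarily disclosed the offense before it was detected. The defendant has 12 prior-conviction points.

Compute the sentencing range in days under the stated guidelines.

Base offense level for bribery: 26.
R1 applies: 26 + 1 = 27.
R2 does not apply.
R4 applies: 27 − 1 = 26.
R5 applies (level before this adjustment is 26 ≥ 12, so +3): 26 + 3 = 29.
R6 applies: 29 + 4 = 33.
R7 applies (level before this adjustment is 33 ≥ 17, so +3): 33 + 3 = 36.
Level 36 exceeds the maximum of 30; capped at 30.
Final offense level: 30.
Criminal history: 12 prior points → Category III (9+).
Level 30 falls in the 20-30 band.
Grid: Level 20-30 × Category III = 1380-1590 days.

1380-1590 days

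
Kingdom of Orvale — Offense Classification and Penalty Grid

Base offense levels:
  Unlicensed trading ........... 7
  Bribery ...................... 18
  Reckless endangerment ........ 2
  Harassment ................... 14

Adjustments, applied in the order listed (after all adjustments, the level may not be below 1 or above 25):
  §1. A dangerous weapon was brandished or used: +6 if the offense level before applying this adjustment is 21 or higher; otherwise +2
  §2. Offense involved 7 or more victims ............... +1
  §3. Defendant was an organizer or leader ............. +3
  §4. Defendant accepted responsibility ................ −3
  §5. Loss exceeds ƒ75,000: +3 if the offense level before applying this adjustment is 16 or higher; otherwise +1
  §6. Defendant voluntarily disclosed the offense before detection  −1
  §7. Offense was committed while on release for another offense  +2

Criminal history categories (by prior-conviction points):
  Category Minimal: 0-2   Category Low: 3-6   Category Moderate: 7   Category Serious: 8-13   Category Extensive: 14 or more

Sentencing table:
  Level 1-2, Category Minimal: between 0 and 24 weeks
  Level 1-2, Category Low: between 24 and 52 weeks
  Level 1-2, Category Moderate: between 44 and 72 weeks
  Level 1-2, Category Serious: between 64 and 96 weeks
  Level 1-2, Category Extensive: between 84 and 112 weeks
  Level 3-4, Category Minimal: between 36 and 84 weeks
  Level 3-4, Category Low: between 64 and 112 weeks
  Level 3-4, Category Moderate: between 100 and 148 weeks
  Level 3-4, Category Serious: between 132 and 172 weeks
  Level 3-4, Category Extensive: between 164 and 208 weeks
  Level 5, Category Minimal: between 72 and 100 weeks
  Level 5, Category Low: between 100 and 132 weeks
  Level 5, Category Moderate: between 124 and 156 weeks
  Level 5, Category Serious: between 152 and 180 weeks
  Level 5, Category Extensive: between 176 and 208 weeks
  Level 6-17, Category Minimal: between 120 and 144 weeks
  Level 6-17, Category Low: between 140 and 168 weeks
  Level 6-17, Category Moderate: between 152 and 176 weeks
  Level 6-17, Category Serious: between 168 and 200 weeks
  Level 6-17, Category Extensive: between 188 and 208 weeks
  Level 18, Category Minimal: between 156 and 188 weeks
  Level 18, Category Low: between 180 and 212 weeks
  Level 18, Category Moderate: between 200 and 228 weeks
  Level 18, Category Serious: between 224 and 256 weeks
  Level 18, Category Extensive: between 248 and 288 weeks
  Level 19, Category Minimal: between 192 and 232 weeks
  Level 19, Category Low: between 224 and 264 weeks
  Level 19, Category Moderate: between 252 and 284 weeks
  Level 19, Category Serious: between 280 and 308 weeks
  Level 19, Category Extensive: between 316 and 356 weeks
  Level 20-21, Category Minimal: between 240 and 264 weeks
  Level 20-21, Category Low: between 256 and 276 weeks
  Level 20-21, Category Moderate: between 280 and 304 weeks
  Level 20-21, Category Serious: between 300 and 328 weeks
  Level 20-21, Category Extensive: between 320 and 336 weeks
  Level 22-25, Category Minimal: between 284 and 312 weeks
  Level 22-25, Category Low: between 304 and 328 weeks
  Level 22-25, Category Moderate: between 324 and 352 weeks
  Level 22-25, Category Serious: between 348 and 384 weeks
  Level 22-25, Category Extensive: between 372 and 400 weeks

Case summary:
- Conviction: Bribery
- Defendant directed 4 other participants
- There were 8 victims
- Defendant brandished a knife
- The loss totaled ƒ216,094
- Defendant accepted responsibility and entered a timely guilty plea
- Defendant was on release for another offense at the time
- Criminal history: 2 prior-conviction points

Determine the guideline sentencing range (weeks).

284-312 weeks

Base offense level for bribery: 18.
§1 applies (level before this adjustment is 18 < 21, so +2): 18 + 2 = 20.
§2 applies: 20 + 1 = 21.
§3 applies: 21 + 3 = 24.
§4 applies: 24 − 3 = 21.
§5 applies (level before this adjustment is 21 ≥ 16, so +3): 21 + 3 = 24.
§6 does not apply.
§7 applies: 24 + 2 = 26.
Level 26 exceeds the maximum of 25; capped at 25.
Final offense level: 25.
Criminal history: 2 prior points → Category Minimal (0-2).
Level 25 falls in the 22-25 band.
Grid: Level 22-25 × Category Minimal = 284-312 weeks.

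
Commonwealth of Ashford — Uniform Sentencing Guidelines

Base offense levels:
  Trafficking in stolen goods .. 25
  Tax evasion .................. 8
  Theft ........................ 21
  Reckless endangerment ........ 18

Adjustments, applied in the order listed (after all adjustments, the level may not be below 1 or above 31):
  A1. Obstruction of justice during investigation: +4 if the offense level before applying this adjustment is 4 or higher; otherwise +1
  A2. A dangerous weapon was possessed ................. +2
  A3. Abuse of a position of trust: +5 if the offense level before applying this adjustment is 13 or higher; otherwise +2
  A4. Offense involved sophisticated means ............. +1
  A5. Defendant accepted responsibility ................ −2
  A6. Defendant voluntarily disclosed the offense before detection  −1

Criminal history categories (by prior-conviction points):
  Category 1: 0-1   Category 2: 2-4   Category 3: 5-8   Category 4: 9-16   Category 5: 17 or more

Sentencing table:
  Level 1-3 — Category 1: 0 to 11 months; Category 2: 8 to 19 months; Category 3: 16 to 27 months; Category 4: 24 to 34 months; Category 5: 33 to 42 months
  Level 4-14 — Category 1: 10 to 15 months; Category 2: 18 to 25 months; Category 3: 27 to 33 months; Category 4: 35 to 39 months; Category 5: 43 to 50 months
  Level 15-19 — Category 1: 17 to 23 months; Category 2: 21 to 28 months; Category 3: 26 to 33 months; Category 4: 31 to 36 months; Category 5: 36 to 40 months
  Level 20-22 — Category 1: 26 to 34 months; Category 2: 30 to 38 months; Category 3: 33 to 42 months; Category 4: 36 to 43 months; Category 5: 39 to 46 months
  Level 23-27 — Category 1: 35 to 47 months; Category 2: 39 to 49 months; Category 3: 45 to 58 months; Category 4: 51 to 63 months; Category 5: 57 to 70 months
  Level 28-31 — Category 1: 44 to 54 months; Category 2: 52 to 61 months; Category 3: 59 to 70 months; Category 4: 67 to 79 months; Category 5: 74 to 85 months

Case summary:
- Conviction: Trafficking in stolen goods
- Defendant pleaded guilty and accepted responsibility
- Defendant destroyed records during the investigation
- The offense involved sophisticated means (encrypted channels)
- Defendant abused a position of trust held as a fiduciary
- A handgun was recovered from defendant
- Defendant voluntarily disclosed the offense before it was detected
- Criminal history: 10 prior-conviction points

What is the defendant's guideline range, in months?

67-79 months

Base offense level for trafficking in stolen goods: 25.
A1 applies (level before this adjustment is 25 ≥ 4, so +4): 25 + 4 = 29.
A2 applies: 29 + 2 = 31.
A3 applies (level before this adjustment is 31 ≥ 13, so +5): 31 + 5 = 36.
A4 applies: 36 + 1 = 37.
A5 applies: 37 − 2 = 35.
A6 applies: 35 − 1 = 34.
Level 34 exceeds the maximum of 31; capped at 31.
Final offense level: 31.
Criminal history: 10 prior points → Category 4 (9-16).
Level 31 falls in the 28-31 band.
Grid: Level 28-31 × Category 4 = 67-79 months.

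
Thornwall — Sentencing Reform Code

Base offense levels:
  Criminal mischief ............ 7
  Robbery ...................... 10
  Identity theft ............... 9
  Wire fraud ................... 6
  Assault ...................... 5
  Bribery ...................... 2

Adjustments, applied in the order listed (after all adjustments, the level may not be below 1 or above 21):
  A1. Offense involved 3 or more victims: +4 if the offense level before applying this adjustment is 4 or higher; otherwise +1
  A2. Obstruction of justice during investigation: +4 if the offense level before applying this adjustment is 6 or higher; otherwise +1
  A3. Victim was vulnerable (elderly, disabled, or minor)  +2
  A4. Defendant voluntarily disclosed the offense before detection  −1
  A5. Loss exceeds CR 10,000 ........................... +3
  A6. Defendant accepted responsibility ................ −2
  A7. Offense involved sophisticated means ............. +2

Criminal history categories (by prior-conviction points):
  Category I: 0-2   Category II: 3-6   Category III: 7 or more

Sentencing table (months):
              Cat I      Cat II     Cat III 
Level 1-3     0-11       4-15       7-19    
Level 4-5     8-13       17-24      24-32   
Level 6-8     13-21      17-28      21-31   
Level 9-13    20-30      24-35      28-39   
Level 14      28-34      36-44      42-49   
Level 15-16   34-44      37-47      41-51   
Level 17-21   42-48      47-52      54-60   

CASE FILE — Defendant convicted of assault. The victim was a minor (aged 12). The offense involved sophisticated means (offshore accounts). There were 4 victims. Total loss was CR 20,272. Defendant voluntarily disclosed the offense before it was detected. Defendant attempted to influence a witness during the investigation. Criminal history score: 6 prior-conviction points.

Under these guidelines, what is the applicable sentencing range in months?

47-52 months

Base offense level for assault: 5.
A1 applies (level before this adjustment is 5 ≥ 4, so +4): 5 + 4 = 9.
A2 applies (level before this adjustment is 9 ≥ 6, so +4): 9 + 4 = 13.
A3 applies: 13 + 2 = 15.
A4 applies: 15 − 1 = 14.
A5 applies: 14 + 3 = 17.
A7 applies: 17 + 2 = 19.
Final offense level: 19.
Criminal history: 6 prior points → Category II (3-6).
Level 19 falls in the 17-21 band.
Grid: Level 17-21 × Category II = 47-52 months.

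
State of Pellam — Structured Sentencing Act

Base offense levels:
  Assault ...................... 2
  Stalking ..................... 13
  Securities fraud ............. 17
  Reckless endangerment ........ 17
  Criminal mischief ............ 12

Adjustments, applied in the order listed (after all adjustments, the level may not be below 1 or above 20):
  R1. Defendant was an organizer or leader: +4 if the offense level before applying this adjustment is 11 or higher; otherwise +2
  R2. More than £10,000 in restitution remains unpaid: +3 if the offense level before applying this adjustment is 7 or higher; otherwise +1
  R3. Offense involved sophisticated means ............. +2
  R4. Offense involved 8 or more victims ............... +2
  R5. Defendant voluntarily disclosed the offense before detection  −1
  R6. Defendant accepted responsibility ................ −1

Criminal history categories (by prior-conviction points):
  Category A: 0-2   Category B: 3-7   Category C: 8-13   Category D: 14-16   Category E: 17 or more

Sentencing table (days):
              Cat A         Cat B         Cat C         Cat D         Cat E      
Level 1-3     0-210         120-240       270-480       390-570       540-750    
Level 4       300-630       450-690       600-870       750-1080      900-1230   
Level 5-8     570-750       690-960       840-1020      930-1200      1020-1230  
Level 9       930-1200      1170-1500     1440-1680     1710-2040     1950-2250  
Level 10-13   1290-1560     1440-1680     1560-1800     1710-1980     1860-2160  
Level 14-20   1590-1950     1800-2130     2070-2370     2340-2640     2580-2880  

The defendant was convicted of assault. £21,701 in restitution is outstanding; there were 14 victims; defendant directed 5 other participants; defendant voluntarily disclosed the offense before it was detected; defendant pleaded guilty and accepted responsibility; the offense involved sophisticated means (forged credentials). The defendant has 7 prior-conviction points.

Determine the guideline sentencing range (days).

Base offense level for assault: 2.
R1 applies (level before this adjustment is 2 < 11, so +2): 2 + 2 = 4.
R2 applies (level before this adjustment is 4 < 7, so +1): 4 + 1 = 5.
R3 applies: 5 + 2 = 7.
R4 applies: 7 + 2 = 9.
R5 applies: 9 − 1 = 8.
R6 applies: 8 − 1 = 7.
Final offense level: 7.
Criminal history: 7 prior points → Category B (3-7).
Level 7 falls in the 5-8 band.
Grid: Level 5-8 × Category B = 690-960 days.

690-960 days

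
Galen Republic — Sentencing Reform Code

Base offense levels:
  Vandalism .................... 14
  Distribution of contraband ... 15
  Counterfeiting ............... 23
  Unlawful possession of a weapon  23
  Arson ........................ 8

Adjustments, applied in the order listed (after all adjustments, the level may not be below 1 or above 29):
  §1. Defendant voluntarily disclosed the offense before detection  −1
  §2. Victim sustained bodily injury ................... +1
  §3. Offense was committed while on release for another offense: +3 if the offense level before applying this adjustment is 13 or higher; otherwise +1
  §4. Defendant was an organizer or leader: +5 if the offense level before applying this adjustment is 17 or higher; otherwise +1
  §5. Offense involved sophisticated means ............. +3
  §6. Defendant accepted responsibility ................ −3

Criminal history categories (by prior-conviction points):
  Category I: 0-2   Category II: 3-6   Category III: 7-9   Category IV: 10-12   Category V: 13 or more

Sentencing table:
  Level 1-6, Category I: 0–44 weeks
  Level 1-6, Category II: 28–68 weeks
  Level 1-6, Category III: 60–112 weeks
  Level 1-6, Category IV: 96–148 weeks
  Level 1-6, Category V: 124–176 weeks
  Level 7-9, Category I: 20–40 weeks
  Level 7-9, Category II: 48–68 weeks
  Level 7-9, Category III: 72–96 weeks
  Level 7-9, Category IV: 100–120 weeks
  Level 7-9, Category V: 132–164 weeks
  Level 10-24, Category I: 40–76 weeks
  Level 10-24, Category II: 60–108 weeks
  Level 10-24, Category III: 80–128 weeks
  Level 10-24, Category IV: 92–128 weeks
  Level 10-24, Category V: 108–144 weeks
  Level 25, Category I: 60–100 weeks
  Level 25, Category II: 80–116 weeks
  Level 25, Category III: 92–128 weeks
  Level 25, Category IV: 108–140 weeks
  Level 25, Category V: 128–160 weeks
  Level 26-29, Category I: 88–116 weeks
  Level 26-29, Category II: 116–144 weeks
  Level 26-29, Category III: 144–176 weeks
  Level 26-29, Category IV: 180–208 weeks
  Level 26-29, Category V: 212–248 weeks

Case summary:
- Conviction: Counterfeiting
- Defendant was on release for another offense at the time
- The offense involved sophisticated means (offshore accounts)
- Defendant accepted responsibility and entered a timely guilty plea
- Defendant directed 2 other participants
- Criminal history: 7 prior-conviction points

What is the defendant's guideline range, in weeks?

Base offense level for counterfeiting: 23.
§1 does not apply.
§2 does not apply.
§3 applies (level before this adjustment is 23 ≥ 13, so +3): 23 + 3 = 26.
§4 applies (level before this adjustment is 26 ≥ 17, so +5): 26 + 5 = 31.
§5 applies: 31 + 3 = 34.
§6 applies: 34 − 3 = 31.
Level 31 exceeds the maximum of 29; capped at 29.
Final offense level: 29.
Criminal history: 7 prior points → Category III (7-9).
Level 29 falls in the 26-29 band.
Grid: Level 26-29 × Category III = 144-176 weeks.

144-176 weeks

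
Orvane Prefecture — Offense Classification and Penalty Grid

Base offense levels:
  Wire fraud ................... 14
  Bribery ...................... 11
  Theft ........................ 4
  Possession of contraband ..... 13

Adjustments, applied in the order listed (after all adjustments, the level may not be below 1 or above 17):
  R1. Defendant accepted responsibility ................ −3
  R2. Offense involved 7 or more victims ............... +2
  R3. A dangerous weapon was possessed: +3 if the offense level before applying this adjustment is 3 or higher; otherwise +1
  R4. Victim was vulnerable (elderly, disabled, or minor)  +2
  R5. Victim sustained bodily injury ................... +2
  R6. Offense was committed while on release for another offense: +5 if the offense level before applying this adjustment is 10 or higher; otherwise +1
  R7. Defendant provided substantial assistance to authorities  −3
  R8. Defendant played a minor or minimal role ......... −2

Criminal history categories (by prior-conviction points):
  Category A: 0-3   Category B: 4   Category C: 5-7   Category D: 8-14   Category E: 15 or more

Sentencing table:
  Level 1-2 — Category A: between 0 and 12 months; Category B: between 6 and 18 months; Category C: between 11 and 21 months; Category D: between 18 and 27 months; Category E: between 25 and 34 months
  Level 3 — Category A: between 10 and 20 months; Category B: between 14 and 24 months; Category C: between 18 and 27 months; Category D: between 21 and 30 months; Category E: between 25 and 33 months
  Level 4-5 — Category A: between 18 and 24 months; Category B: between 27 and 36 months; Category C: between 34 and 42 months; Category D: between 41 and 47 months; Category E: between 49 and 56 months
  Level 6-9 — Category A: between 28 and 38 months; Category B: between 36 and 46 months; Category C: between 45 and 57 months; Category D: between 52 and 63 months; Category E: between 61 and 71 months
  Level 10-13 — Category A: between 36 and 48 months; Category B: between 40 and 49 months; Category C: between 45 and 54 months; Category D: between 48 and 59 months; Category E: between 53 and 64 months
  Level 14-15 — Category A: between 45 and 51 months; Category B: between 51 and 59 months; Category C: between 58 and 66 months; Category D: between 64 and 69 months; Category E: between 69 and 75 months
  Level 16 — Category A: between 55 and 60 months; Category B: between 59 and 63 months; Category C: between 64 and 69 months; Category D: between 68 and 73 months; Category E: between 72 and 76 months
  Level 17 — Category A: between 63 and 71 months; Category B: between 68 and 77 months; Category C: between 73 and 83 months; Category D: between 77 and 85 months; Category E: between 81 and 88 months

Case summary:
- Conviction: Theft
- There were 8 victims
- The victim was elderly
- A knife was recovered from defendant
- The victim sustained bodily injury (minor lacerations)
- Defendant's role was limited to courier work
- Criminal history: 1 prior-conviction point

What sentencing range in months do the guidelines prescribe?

Base offense level for theft: 4.
R1 does not apply.
R2 applies: 4 + 2 = 6.
R3 applies (level before this adjustment is 6 ≥ 3, so +3): 6 + 3 = 9.
R4 applies: 9 + 2 = 11.
R5 applies: 11 + 2 = 13.
R6 does not apply.
R7 does not apply.
R8 applies: 13 − 2 = 11.
Final offense level: 11.
Criminal history: 1 prior point → Category A (0-3).
Level 11 falls in the 10-13 band.
Grid: Level 10-13 × Category A = 36-48 months.

36-48 months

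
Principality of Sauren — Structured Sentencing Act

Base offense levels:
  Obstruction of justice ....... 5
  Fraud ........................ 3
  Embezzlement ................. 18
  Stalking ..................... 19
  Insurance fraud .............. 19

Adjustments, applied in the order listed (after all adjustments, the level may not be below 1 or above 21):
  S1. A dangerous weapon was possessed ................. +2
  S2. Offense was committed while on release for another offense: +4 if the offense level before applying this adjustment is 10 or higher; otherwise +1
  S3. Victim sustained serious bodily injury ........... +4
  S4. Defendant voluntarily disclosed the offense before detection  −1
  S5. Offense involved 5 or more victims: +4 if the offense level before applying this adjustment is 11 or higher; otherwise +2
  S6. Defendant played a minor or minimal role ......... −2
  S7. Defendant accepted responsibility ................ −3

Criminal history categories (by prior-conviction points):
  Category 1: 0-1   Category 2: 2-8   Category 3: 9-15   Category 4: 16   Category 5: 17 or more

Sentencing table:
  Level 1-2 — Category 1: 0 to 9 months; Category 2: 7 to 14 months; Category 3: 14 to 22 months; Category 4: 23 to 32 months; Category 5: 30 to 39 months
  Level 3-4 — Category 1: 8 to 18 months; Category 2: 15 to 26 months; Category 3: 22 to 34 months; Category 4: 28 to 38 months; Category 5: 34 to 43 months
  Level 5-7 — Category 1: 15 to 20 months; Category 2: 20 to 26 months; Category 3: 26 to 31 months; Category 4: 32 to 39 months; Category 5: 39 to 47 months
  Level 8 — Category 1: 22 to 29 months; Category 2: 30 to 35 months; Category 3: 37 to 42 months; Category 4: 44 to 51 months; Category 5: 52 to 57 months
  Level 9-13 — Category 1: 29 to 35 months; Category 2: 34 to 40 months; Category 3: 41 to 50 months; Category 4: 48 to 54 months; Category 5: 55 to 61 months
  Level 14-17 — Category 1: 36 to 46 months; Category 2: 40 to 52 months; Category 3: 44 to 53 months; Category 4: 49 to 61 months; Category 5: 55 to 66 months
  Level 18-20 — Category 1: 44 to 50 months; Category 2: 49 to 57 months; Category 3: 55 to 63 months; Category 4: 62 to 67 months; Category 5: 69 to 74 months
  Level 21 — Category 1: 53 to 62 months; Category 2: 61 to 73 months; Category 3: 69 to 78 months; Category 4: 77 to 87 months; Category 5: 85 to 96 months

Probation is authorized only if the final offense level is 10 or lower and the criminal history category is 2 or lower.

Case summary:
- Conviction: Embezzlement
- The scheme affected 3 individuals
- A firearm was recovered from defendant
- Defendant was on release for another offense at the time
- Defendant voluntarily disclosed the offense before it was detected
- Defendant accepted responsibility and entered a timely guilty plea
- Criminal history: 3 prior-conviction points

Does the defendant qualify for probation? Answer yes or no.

Base offense level for embezzlement: 18.
S1 applies: 18 + 2 = 20.
S2 applies (level before this adjustment is 20 ≥ 10, so +4): 20 + 4 = 24.
S3 does not apply.
S4 applies: 24 − 1 = 23.
S5 does not apply.
S6 does not apply.
S7 applies: 23 − 3 = 20.
Final offense level: 20.
Criminal history: 3 prior points → Category 2 (2-8).
Level 20 falls in the 18-20 band.
Grid: Level 18-20 × Category 2 = 49-57 months.
Probation check: level 20 > 10 and category 2 ≤ 2 → not eligible.

No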